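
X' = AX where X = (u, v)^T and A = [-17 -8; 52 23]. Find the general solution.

Coefficient matrix A = [[-17, -8], [52, 23]].
Characteristic polynomial det(A - λI) = λ^2 - 6λ + 25 = 0.
Eigenvalues λ = 3 ± 4i (complex conjugate pair).
For λ=3+4i: an eigenvector is (-1,2) - i(1,-3) = (-1 - i, 2 + 3i).
A real fundamental pair from Re and Im of e^((3+4i)t)v: X_1 = e^(3t)(cos(4t)·(-1,2) + sin(4t)·(1,-3)), X_2 = e^(3t)(sin(4t)·(-1,2) - cos(4t)·(1,-3)).
General solution: K_1X_1 + K_2X_2.

u(t) = K_1e^(3t)sin(4t) - K_1e^(3t)cos(4t) - K_2e^(3t)sin(4t) - K_2e^(3t)cos(4t), v(t) = -3K_1e^(3t)sin(4t) + 2K_1e^(3t)cos(4t) + 2K_2e^(3t)sin(4t) + 3K_2e^(3t)cos(4t)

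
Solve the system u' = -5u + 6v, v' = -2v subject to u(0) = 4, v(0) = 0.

Coefficient matrix A = [[-5, 6], [0, -2]].
Characteristic polynomial det(A - λI) = λ^2 + 7λ + 10 = 0.
Eigenvalues λ = -2, -5.
For λ=-2: (A-λI) row 1 is [-3, 6], so an eigenvector is (-2, -1).
For λ=-5: (A-λI) row 1 is [0, 6], so an eigenvector is (-1, 0).
General solution: C_1e^(-2t)(-2,-1) + C_2e^(-5t)(-1,0).
Applying u(0)=4, v(0)=0 gives C_1=0, C_2=-4.

u(t) = 4e^(-5t), v(t) = 0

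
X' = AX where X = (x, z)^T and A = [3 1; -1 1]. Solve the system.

Coefficient matrix A = [[3, 1], [-1, 1]].
Characteristic polynomial det(A - λI) = λ^2 - 4λ + 4 = 0.
Single eigenvalue λ = 2 with algebraic multiplicity 2.
Eigenvector v = (1,-1); generalized eigenvector w with (A-λI)w=v is (0,1).
General solution: e^(2t)[C_1·v + C_2·(t·v + w)].

x(t) = C_1e^(2t) + C_2te^(2t), z(t) = -C_1e^(2t) - C_2te^(2t) + C_2e^(2t)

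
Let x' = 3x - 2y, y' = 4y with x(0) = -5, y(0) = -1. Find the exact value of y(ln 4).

A = [[3,-2],[0,4]]; eigenvalues λ = 3, 4.
Eigenvectors: (-1,0) for λ=3, (2,-1) for λ=4.
From the initial condition, c_1 = 7, c_2 = 1.
y(ln 4) = (7)(4^3)(0) + (1)(4^4)(-1) = -256.

-256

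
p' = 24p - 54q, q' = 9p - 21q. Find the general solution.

Coefficient matrix A = [[24, -54], [9, -21]].
Characteristic polynomial det(A - λI) = λ^2 - 3λ - 18 = 0.
Eigenvalues λ = -3, 6.
For λ=-3: (A-λI) row 1 is [27, -54], so an eigenvector is (2, 1).
For λ=6: (A-λI) row 1 is [18, -54], so an eigenvector is (3, 1).
General solution: c_1e^(-3t)(2,1) + c_2e^(6t)(3,1).

p(t) = 2c_1e^(-3t) + 3c_2e^(6t), q(t) = c_1e^(-3t) + c_2e^(6t)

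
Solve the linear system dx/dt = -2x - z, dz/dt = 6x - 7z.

x(t) = K_1e^(-5t) + K_2e^(-4t), z(t) = 3K_1e^(-5t) + 2K_2e^(-4t)

Coefficient matrix A = [[-2, -1], [6, -7]].
Characteristic polynomial det(A - λI) = λ^2 + 9λ + 20 = 0.
Eigenvalues λ = -5, -4.
For λ=-5: (A-λI) row 1 is [3, -1], so an eigenvector is (1, 3).
For λ=-4: (A-λI) row 1 is [2, -1], so an eigenvector is (1, 2).
General solution: K_1e^(-5t)(1,3) + K_2e^(-4t)(1,2).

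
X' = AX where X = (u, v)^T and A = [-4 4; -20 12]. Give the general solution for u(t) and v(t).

u(t) = K_1e^(4t)sin(4t) - K_2e^(4t)cos(4t), v(t) = 2K_1e^(4t)sin(4t) + K_1e^(4t)cos(4t) + K_2e^(4t)sin(4t) - 2K_2e^(4t)cos(4t)

Coefficient matrix A = [[-4, 4], [-20, 12]].
Characteristic polynomial det(A - λI) = λ^2 - 8λ + 32 = 0.
Eigenvalues λ = 4 ± 4i (complex conjugate pair).
For λ=4+4i: an eigenvector is (0,1) - i(1,2) = (0 - i, 1 - 2i).
A real fundamental pair from Re and Im of e^((4+4i)t)v: X_1 = e^(4t)(cos(4t)·(0,1) + sin(4t)·(1,2)), X_2 = e^(4t)(sin(4t)·(0,1) - cos(4t)·(1,2)).
General solution: K_1X_1 + K_2X_2.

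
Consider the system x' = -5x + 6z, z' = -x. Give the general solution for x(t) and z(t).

Coefficient matrix A = [[-5, 6], [-1, 0]].
Characteristic polynomial det(A - λI) = λ^2 + 5λ + 6 = 0.
Eigenvalues λ = -3, -2.
For λ=-3: (A-λI) row 1 is [-2, 6], so an eigenvector is (3, 1).
For λ=-2: (A-λI) row 1 is [-3, 6], so an eigenvector is (-2, -1).
General solution: C_1e^(-3t)(3,1) + C_2e^(-2t)(-2,-1).

x(t) = 3C_1e^(-3t) - 2C_2e^(-2t), z(t) = C_1e^(-3t) - C_2e^(-2t)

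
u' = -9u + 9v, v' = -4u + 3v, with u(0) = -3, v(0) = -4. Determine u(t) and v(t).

Coefficient matrix A = [[-9, 9], [-4, 3]].
Characteristic polynomial det(A - λI) = λ^2 + 6λ + 9 = 0.
Single eigenvalue λ = -3 with algebraic multiplicity 2.
Eigenvector v = (3,2); generalized eigenvector w with (A-λI)w=v is (-2,-1).
General solution: e^(-3t)[K_1·v + K_2·(t·v + w)].
Applying u(0)=-3, v(0)=-4 gives K_1=-5, K_2=-6.

u(t) = -18te^(-3t) - 3e^(-3t), v(t) = -12te^(-3t) - 4e^(-3t)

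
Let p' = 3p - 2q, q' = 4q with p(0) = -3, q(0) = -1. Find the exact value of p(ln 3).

A = [[3,-2],[0,4]]; eigenvalues λ = 3, 4.
Eigenvectors: (-1,0) for λ=3, (2,-1) for λ=4.
From the initial condition, c_1 = 5, c_2 = 1.
p(ln 3) = (5)(3^3)(-1) + (1)(3^4)(2) = 27.

27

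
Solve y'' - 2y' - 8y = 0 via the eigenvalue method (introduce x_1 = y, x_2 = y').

Let x_1 = y, x_2 = y'. Then x_1' = x_2 and x_2' = 8x_1 + 2x_2.
A = [[0,1],[8,2]]; det(A-λI) = λ^2 - 2λ - 8.
Eigenvalues λ = 4, -2 with eigenvectors (1,4), (1,-2).

y(t) = K_1e^(4t) + K_2e^(-2t)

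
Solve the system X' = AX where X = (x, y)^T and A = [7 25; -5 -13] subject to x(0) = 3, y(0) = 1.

Coefficient matrix A = [[7, 25], [-5, -13]].
Characteristic polynomial det(A - λI) = λ^2 + 6λ + 34 = 0.
Eigenvalues λ = -3 ± 5i (complex conjugate pair).
For λ=-3+5i: an eigenvector is (1,0) - i(2,-1) = (1 - 2i, 0 + i).
A real fundamental pair from Re and Im of e^((-3+5i)t)v: X_1 = e^(-3t)(cos(5t)·(1,0) + sin(5t)·(2,-1)), X_2 = e^(-3t)(sin(5t)·(1,0) - cos(5t)·(2,-1)).
General solution: K_1X_1 + K_2X_2.
Applying x(0)=3, y(0)=1 gives K_1=5, K_2=1.

x(t) = 11e^(-3t)sin(5t) + 3e^(-3t)cos(5t), y(t) = -5e^(-3t)sin(5t) + e^(-3t)cos(5t)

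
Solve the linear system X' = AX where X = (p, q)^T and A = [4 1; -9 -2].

p(t) = -c_1e^(t) - c_2te^(t) - c_2e^(t), q(t) = 3c_1e^(t) + 3c_2te^(t) + 2c_2e^(t)

Coefficient matrix A = [[4, 1], [-9, -2]].
Characteristic polynomial det(A - λI) = λ^2 - 2λ + 1 = 0.
Single eigenvalue λ = 1 with algebraic multiplicity 2.
Eigenvector v = (-1,3); generalized eigenvector w with (A-λI)w=v is (-1,2).
General solution: e^(t)[c_1·v + c_2·(t·v + w)].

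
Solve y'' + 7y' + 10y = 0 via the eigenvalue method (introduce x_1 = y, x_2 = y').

y(t) = c_1e^(-2t) + c_2e^(-5t)

Let x_1 = y, x_2 = y'. Then x_1' = x_2 and x_2' = -10x_1 - 7x_2.
A = [[0,1],[-10,-7]]; det(A-λI) = λ^2 + 7λ + 10.
Eigenvalues λ = -2, -5 with eigenvectors (1,-2), (1,-5).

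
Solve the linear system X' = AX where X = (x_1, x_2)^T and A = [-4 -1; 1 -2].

x_1(t) = c_1e^(-3t) + c_2te^(-3t) + 2c_2e^(-3t), x_2(t) = -c_1e^(-3t) - c_2te^(-3t) - 3c_2e^(-3t)

Coefficient matrix A = [[-4, -1], [1, -2]].
Characteristic polynomial det(A - λI) = λ^2 + 6λ + 9 = 0.
Single eigenvalue λ = -3 with algebraic multiplicity 2.
Eigenvector v = (1,-1); generalized eigenvector w with (A-λI)w=v is (2,-3).
General solution: e^(-3t)[c_1·v + c_2·(t·v + w)].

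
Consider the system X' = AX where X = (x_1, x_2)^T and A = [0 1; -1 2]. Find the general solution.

x_1(t) = -K_1e^(t) - K_2te^(t) + 3K_2e^(t), x_2(t) = -K_1e^(t) - K_2te^(t) + 2K_2e^(t)

Coefficient matrix A = [[0, 1], [-1, 2]].
Characteristic polynomial det(A - λI) = λ^2 - 2λ + 1 = 0.
Single eigenvalue λ = 1 with algebraic multiplicity 2.
Eigenvector v = (-1,-1); generalized eigenvector w with (A-λI)w=v is (3,2).
General solution: e^(t)[K_1·v + K_2·(t·v + w)].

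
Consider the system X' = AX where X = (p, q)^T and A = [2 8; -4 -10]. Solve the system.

p(t) = K_1e^(-6t) - 2K_2e^(-2t), q(t) = -K_1e^(-6t) + K_2e^(-2t)

Coefficient matrix A = [[2, 8], [-4, -10]].
Characteristic polynomial det(A - λI) = λ^2 + 8λ + 12 = 0.
Eigenvalues λ = -6, -2.
For λ=-6: (A-λI) row 1 is [8, 8], so an eigenvector is (1, -1).
For λ=-2: (A-λI) row 1 is [4, 8], so an eigenvector is (-2, 1).
General solution: K_1e^(-6t)(1,-1) + K_2e^(-2t)(-2,1).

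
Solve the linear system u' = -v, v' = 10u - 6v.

u(t) = -C_1e^(-3t)sin(t) + C_2e^(-3t)cos(t), v(t) = -3C_1e^(-3t)sin(t) + C_1e^(-3t)cos(t) + C_2e^(-3t)sin(t) + 3C_2e^(-3t)cos(t)

Coefficient matrix A = [[0, -1], [10, -6]].
Characteristic polynomial det(A - λI) = λ^2 + 6λ + 10 = 0.
Eigenvalues λ = -3 ± i (complex conjugate pair).
For λ=-3+i: an eigenvector is (0,1) - i(-1,-3) = (0 + i, 1 + 3i).
A real fundamental pair from Re and Im of e^((-3+i)t)v: X_1 = e^(-3t)(cos(t)·(0,1) + sin(t)·(-1,-3)), X_2 = e^(-3t)(sin(t)·(0,1) - cos(t)·(-1,-3)).
General solution: C_1X_1 + C_2X_2.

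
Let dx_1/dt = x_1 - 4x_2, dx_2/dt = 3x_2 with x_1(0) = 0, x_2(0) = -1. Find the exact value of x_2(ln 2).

A = [[1,-4],[0,3]]; eigenvalues λ = 1, 3.
Eigenvectors: (-1,0) for λ=1, (2,-1) for λ=3.
From the initial condition, c_1 = 2, c_2 = 1.
x_2(ln 2) = (2)(2^1)(0) + (1)(2^3)(-1) = -8.

-8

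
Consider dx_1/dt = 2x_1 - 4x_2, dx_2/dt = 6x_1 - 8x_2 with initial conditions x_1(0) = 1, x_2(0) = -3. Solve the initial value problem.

x_1(t) = 9e^(-2t) - 8e^(-4t), x_2(t) = 9e^(-2t) - 12e^(-4t)

Coefficient matrix A = [[2, -4], [6, -8]].
Characteristic polynomial det(A - λI) = λ^2 + 6λ + 8 = 0.
Eigenvalues λ = -2, -4.
For λ=-2: (A-λI) row 1 is [4, -4], so an eigenvector is (1, 1).
For λ=-4: (A-λI) row 1 is [6, -4], so an eigenvector is (-2, -3).
General solution: C_1e^(-2t)(1,1) + C_2e^(-4t)(-2,-3).
Applying x_1(0)=1, x_2(0)=-3 gives C_1=9, C_2=4.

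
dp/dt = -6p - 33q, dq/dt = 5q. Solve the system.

Coefficient matrix A = [[-6, -33], [0, 5]].
Characteristic polynomial det(A - λI) = λ^2 + λ - 30 = 0.
Eigenvalues λ = -6, 5.
For λ=-6: (A-λI) row 1 is [0, -33], so an eigenvector is (-1, 0).
For λ=5: (A-λI) row 1 is [-11, -33], so an eigenvector is (-3, 1).
General solution: c_1e^(-6t)(-1,0) + c_2e^(5t)(-3,1).

p(t) = -c_1e^(-6t) - 3c_2e^(5t), q(t) = c_2e^(5t)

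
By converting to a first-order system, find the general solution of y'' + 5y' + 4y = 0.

y(t) = c_1e^(-t) + c_2e^(-4t)

Let x_1 = y, x_2 = y'. Then x_1' = x_2 and x_2' = -4x_1 - 5x_2.
A = [[0,1],[-4,-5]]; det(A-λI) = λ^2 + 5λ + 4.
Eigenvalues λ = -1, -4 with eigenvectors (1,-1), (1,-4).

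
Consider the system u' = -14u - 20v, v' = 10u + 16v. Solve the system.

Coefficient matrix A = [[-14, -20], [10, 16]].
Characteristic polynomial det(A - λI) = λ^2 - 2λ - 24 = 0.
Eigenvalues λ = 6, -4.
For λ=6: (A-λI) row 1 is [-20, -20], so an eigenvector is (-1, 1).
For λ=-4: (A-λI) row 1 is [-10, -20], so an eigenvector is (2, -1).
General solution: K_1e^(6t)(-1,1) + K_2e^(-4t)(2,-1).

u(t) = -K_1e^(6t) + 2K_2e^(-4t), v(t) = K_1e^(6t) - K_2e^(-4t)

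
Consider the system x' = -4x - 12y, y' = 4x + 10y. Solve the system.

Coefficient matrix A = [[-4, -12], [4, 10]].
Characteristic polynomial det(A - λI) = λ^2 - 6λ + 8 = 0.
Eigenvalues λ = 2, 4.
For λ=2: (A-λI) row 1 is [-6, -12], so an eigenvector is (2, -1).
For λ=4: (A-λI) row 1 is [-8, -12], so an eigenvector is (3, -2).
General solution: K_1e^(2t)(2,-1) + K_2e^(4t)(3,-2).

x(t) = 2K_1e^(2t) + 3K_2e^(4t), y(t) = -K_1e^(2t) - 2K_2e^(4t)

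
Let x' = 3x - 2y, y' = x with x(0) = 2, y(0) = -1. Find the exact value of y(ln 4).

A = [[3,-2],[1,0]]; eigenvalues λ = 2, 1.
Eigenvectors: (-2,-1) for λ=2, (-1,-1) for λ=1.
From the initial condition, c_1 = -3, c_2 = 4.
y(ln 4) = (-3)(4^2)(-1) + (4)(4^1)(-1) = 32.

32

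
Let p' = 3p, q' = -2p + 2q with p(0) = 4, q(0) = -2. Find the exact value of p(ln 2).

32

A = [[3,0],[-2,2]]; eigenvalues λ = 2, 3.
Eigenvectors: (0,1) for λ=2, (1,-2) for λ=3.
From the initial condition, c_1 = 6, c_2 = 4.
p(ln 2) = (6)(2^2)(0) + (4)(2^3)(1) = 32.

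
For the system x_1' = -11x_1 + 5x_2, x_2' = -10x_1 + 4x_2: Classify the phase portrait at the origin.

A = [[-11,5],[-10,4]]; det(A-λI) = λ^2 + 7λ + 6.
λ = -6, -1: both negative.

stable node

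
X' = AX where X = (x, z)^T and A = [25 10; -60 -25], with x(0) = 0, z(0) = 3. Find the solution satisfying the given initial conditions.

Coefficient matrix A = [[25, 10], [-60, -25]].
Characteristic polynomial det(A - λI) = λ^2 - 25 = 0.
Eigenvalues λ = -5, 5.
For λ=-5: (A-λI) row 1 is [30, 10], so an eigenvector is (-1, 3).
For λ=5: (A-λI) row 1 is [20, 10], so an eigenvector is (1, -2).
General solution: c_1e^(-5t)(-1,3) + c_2e^(5t)(1,-2).
Applying x(0)=0, z(0)=3 gives c_1=3, c_2=3.

x(t) = 3e^(5t) - 3e^(-5t), z(t) = -6e^(5t) + 9e^(-5t)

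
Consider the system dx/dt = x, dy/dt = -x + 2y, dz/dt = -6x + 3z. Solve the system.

Coefficient matrix A = [[1, 0, 0], [-1, 2, 0], [-6, 0, 3]].
det(A - λI) = 0 gives eigenvalues λ = 3, 2, 1.
For λ=3: eigenvector (0,0,1).
For λ=2: eigenvector (0,1,0).
For λ=1: eigenvector (1,1,3).
General solution: c_1e^(3t)(0,0,1) + c_2e^(2t)(0,1,0) + c_3e^(t)(1,1,3).

x(t) = c_3e^(t), y(t) = c_2e^(2t) + c_3e^(t), z(t) = c_1e^(3t) + 3c_3e^(t)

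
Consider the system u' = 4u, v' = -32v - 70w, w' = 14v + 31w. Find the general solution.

u(t) = c_1e^(4t), v(t) = 5c_2e^(-4t) - 2c_3e^(3t), w(t) = -2c_2e^(-4t) + c_3e^(3t)

Coefficient matrix A = [[4, 0, 0], [0, -32, -70], [0, 14, 31]].
det(A - λI) = 0 gives eigenvalues λ = 4, -4, 3.
For λ=4: eigenvector (1,0,0).
For λ=-4: eigenvector (0,5,-2).
For λ=3: eigenvector (0,-2,1).
General solution: c_1e^(4t)(1,0,0) + c_2e^(-4t)(0,5,-2) + c_3e^(3t)(0,-2,1).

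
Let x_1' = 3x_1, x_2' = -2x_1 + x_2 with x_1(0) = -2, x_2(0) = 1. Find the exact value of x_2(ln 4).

124

A = [[3,0],[-2,1]]; eigenvalues λ = 3, 1.
Eigenvectors: (1,-1) for λ=3, (0,1) for λ=1.
From the initial condition, c_1 = -2, c_2 = -1.
x_2(ln 4) = (-2)(4^3)(-1) + (-1)(4^1)(1) = 124.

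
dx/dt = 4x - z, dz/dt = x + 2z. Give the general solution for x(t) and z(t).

x(t) = -K_1e^(3t) - K_2te^(3t) + 2K_2e^(3t), z(t) = -K_1e^(3t) - K_2te^(3t) + 3K_2e^(3t)

Coefficient matrix A = [[4, -1], [1, 2]].
Characteristic polynomial det(A - λI) = λ^2 - 6λ + 9 = 0.
Single eigenvalue λ = 3 with algebraic multiplicity 2.
Eigenvector v = (-1,-1); generalized eigenvector w with (A-λI)w=v is (2,3).
General solution: e^(3t)[K_1·v + K_2·(t·v + w)].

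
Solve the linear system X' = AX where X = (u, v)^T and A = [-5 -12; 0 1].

u(t) = -C_1e^(-5t) - 2C_2e^(t), v(t) = C_2e^(t)

Coefficient matrix A = [[-5, -12], [0, 1]].
Characteristic polynomial det(A - λI) = λ^2 + 4λ - 5 = 0.
Eigenvalues λ = -5, 1.
For λ=-5: (A-λI) row 1 is [0, -12], so an eigenvector is (-1, 0).
For λ=1: (A-λI) row 1 is [-6, -12], so an eigenvector is (-2, 1).
General solution: C_1e^(-5t)(-1,0) + C_2e^(t)(-2,1).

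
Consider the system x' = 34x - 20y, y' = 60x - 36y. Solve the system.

x(t) = 2C_1e^(4t) + C_2e^(-6t), y(t) = 3C_1e^(4t) + 2C_2e^(-6t)

Coefficient matrix A = [[34, -20], [60, -36]].
Characteristic polynomial det(A - λI) = λ^2 + 2λ - 24 = 0.
Eigenvalues λ = 4, -6.
For λ=4: (A-λI) row 1 is [30, -20], so an eigenvector is (2, 3).
For λ=-6: (A-λI) row 1 is [40, -20], so an eigenvector is (1, 2).
General solution: C_1e^(4t)(2,3) + C_2e^(-6t)(1,2).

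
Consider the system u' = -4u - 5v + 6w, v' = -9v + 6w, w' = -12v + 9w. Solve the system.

u(t) = -C_1e^(-3t) + C_2e^(3t) + C_3e^(-4t), v(t) = -C_1e^(-3t) + C_2e^(3t), w(t) = -C_1e^(-3t) + 2C_2e^(3t)

Coefficient matrix A = [[-4, -5, 6], [0, -9, 6], [0, -12, 9]].
det(A - λI) = 0 gives eigenvalues λ = -3, 3, -4.
For λ=-3: eigenvector (-1,-1,-1).
For λ=3: eigenvector (1,1,2).
For λ=-4: eigenvector (1,0,0).
General solution: C_1e^(-3t)(-1,-1,-1) + C_2e^(3t)(1,1,2) + C_3e^(-4t)(1,0,0).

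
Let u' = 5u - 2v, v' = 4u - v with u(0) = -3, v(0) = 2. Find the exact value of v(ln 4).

-472

A = [[5,-2],[4,-1]]; eigenvalues λ = 3, 1.
Eigenvectors: (-1,-1) for λ=3, (1,2) for λ=1.
From the initial condition, c_1 = 8, c_2 = 5.
v(ln 4) = (8)(4^3)(-1) + (5)(4^1)(2) = -472.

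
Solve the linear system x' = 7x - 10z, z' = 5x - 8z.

x(t) = -2K_1e^(2t) - K_2e^(-3t), z(t) = -K_1e^(2t) - K_2e^(-3t)

Coefficient matrix A = [[7, -10], [5, -8]].
Characteristic polynomial det(A - λI) = λ^2 + λ - 6 = 0.
Eigenvalues λ = 2, -3.
For λ=2: (A-λI) row 1 is [5, -10], so an eigenvector is (-2, -1).
For λ=-3: (A-λI) row 1 is [10, -10], so an eigenvector is (-1, -1).
General solution: K_1e^(2t)(-2,-1) + K_2e^(-3t)(-1,-1).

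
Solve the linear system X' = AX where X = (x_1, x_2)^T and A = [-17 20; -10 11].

Coefficient matrix A = [[-17, 20], [-10, 11]].
Characteristic polynomial det(A - λI) = λ^2 + 6λ + 13 = 0.
Eigenvalues λ = -3 ± 2i (complex conjugate pair).
For λ=-3+2i: an eigenvector is (1,1) - i(3,2) = (1 - 3i, 1 - 2i).
A real fundamental pair from Re and Im of e^((-3+2i)t)v: X_1 = e^(-3t)(cos(2t)·(1,1) + sin(2t)·(3,2)), X_2 = e^(-3t)(sin(2t)·(1,1) - cos(2t)·(3,2)).
General solution: c_1X_1 + c_2X_2.

x_1(t) = 3c_1e^(-3t)sin(2t) + c_1e^(-3t)cos(2t) + c_2e^(-3t)sin(2t) - 3c_2e^(-3t)cos(2t), x_2(t) = 2c_1e^(-3t)sin(2t) + c_1e^(-3t)cos(2t) + c_2e^(-3t)sin(2t) - 2c_2e^(-3t)cos(2t)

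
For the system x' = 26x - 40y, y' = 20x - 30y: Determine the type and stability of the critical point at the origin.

stable spiral

A = [[26,-40],[20,-30]]; det(A-λI) = λ^2 + 4λ + 20.
λ = -2 ± 4i: negative real part.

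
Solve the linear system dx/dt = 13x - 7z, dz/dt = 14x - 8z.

x(t) = K_1e^(-t) - K_2e^(6t), z(t) = 2K_1e^(-t) - K_2e^(6t)

Coefficient matrix A = [[13, -7], [14, -8]].
Characteristic polynomial det(A - λI) = λ^2 - 5λ - 6 = 0.
Eigenvalues λ = -1, 6.
For λ=-1: (A-λI) row 1 is [14, -7], so an eigenvector is (1, 2).
For λ=6: (A-λI) row 1 is [7, -7], so an eigenvector is (-1, -1).
General solution: K_1e^(-t)(1,2) + K_2e^(6t)(-1,-1).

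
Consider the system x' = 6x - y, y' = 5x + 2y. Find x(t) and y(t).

Coefficient matrix A = [[6, -1], [5, 2]].
Characteristic polynomial det(A - λI) = λ^2 - 8λ + 17 = 0.
Eigenvalues λ = 4 ± i (complex conjugate pair).
For λ=4+i: an eigenvector is (0,-1) - i(1,2) = (0 - i, -1 - 2i).
A real fundamental pair from Re and Im of e^((4+i)t)v: X_1 = e^(4t)(cos(t)·(0,-1) + sin(t)·(1,2)), X_2 = e^(4t)(sin(t)·(0,-1) - cos(t)·(1,2)).
General solution: C_1X_1 + C_2X_2.

x(t) = C_1e^(4t)sin(t) - C_2e^(4t)cos(t), y(t) = 2C_1e^(4t)sin(t) - C_1e^(4t)cos(t) - C_2e^(4t)sin(t) - 2C_2e^(4t)cos(t)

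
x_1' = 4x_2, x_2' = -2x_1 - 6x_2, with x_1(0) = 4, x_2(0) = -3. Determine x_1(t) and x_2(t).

Coefficient matrix A = [[0, 4], [-2, -6]].
Characteristic polynomial det(A - λI) = λ^2 + 6λ + 8 = 0.
Eigenvalues λ = -4, -2.
For λ=-4: (A-λI) row 1 is [4, 4], so an eigenvector is (1, -1).
For λ=-2: (A-λI) row 1 is [2, 4], so an eigenvector is (2, -1).
General solution: C_1e^(-4t)(1,-1) + C_2e^(-2t)(2,-1).
Applying x_1(0)=4, x_2(0)=-3 gives C_1=2, C_2=1.

x_1(t) = 2e^(-2t) + 2e^(-4t), x_2(t) = -e^(-2t) - 2e^(-4t)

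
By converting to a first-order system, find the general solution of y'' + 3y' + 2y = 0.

y(t) = K_1e^(-t) + K_2e^(-2t)

Let x_1 = y, x_2 = y'. Then x_1' = x_2 and x_2' = -2x_1 - 3x_2.
A = [[0,1],[-2,-3]]; det(A-λI) = λ^2 + 3λ + 2.
Eigenvalues λ = -1, -2 with eigenvectors (1,-1), (1,-2).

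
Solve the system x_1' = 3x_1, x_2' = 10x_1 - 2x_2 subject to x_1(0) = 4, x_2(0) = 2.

x_1(t) = 4e^(3t), x_2(t) = 8e^(3t) - 6e^(-2t)

Coefficient matrix A = [[3, 0], [10, -2]].
Characteristic polynomial det(A - λI) = λ^2 - λ - 6 = 0.
Eigenvalues λ = -2, 3.
For λ=-2: (A-λI) row 1 is [5, 0], so an eigenvector is (0, 1).
For λ=3: (A-λI) row 2 is [10, -5], so an eigenvector is (1, 2).
General solution: K_1e^(-2t)(0,1) + K_2e^(3t)(1,2).
Applying x_1(0)=4, x_2(0)=2 gives K_1=-6, K_2=4.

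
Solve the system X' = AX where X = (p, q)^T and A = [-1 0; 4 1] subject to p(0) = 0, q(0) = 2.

p(t) = 0, q(t) = 2e^(t)

Coefficient matrix A = [[-1, 0], [4, 1]].
Characteristic polynomial det(A - λI) = λ^2 - 1 = 0.
Eigenvalues λ = -1, 1.
For λ=-1: (A-λI) row 2 is [4, 2], so an eigenvector is (1, -2).
For λ=1: (A-λI) row 1 is [-2, 0], so an eigenvector is (0, 1).
General solution: C_1e^(-t)(1,-2) + C_2e^(t)(0,1).
Applying p(0)=0, q(0)=2 gives C_1=0, C_2=2.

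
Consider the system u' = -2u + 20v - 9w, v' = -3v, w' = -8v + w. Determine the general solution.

Coefficient matrix A = [[-2, 20, -9], [0, -3, 0], [0, -8, 1]].
det(A - λI) = 0 gives eigenvalues λ = -2, -3, 1.
For λ=-2: eigenvector (1,0,0).
For λ=-3: eigenvector (-2,1,2).
For λ=1: eigenvector (-3,0,1).
General solution: C_1e^(-2t)(1,0,0) + C_2e^(-3t)(-2,1,2) + C_3e^(t)(-3,0,1).

u(t) = C_1e^(-2t) - 2C_2e^(-3t) - 3C_3e^(t), v(t) = C_2e^(-3t), w(t) = 2C_2e^(-3t) + C_3e^(t)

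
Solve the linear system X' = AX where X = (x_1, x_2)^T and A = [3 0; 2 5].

x_1(t) = -C_2e^(3t), x_2(t) = -C_1e^(5t) + C_2e^(3t)

Coefficient matrix A = [[3, 0], [2, 5]].
Characteristic polynomial det(A - λI) = λ^2 - 8λ + 15 = 0.
Eigenvalues λ = 5, 3.
For λ=5: (A-λI) row 1 is [-2, 0], so an eigenvector is (0, -1).
For λ=3: (A-λI) row 2 is [2, 2], so an eigenvector is (-1, 1).
General solution: C_1e^(5t)(0,-1) + C_2e^(3t)(-1,1).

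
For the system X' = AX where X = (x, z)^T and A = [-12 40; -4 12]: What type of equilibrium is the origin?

center

A = [[-12,40],[-4,12]]; det(A-λI) = λ^2 + 16.
λ = 0 ± 4i: zero real part.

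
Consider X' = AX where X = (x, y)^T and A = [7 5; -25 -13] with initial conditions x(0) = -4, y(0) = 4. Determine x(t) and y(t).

x(t) = -4e^(-3t)sin(5t) - 4e^(-3t)cos(5t), y(t) = 12e^(-3t)sin(5t) + 4e^(-3t)cos(5t)

Coefficient matrix A = [[7, 5], [-25, -13]].
Characteristic polynomial det(A - λI) = λ^2 + 6λ + 34 = 0.
Eigenvalues λ = -3 ± 5i (complex conjugate pair).
For λ=-3+5i: an eigenvector is (-1,2) - i(0,1) = (-1, 2 - i).
A real fundamental pair from Re and Im of e^((-3+5i)t)v: X_1 = e^(-3t)(cos(5t)·(-1,2) + sin(5t)·(0,1)), X_2 = e^(-3t)(sin(5t)·(-1,2) - cos(5t)·(0,1)).
General solution: c_1X_1 + c_2X_2.
Applying x(0)=-4, y(0)=4 gives c_1=4, c_2=4.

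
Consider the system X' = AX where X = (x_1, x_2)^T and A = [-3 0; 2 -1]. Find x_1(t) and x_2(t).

Coefficient matrix A = [[-3, 0], [2, -1]].
Characteristic polynomial det(A - λI) = λ^2 + 4λ + 3 = 0.
Eigenvalues λ = -1, -3.
For λ=-1: (A-λI) row 1 is [-2, 0], so an eigenvector is (0, 1).
For λ=-3: (A-λI) row 2 is [2, 2], so an eigenvector is (-1, 1).
General solution: c_1e^(-t)(0,1) + c_2e^(-3t)(-1,1).

x_1(t) = -c_2e^(-3t), x_2(t) = c_1e^(-t) + c_2e^(-3t)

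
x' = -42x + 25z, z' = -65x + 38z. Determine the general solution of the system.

x(t) = C_1e^(-2t)sin(5t) - 2C_1e^(-2t)cos(5t) - 2C_2e^(-2t)sin(5t) - C_2e^(-2t)cos(5t), z(t) = 2C_1e^(-2t)sin(5t) - 3C_1e^(-2t)cos(5t) - 3C_2e^(-2t)sin(5t) - 2C_2e^(-2t)cos(5t)

Coefficient matrix A = [[-42, 25], [-65, 38]].
Characteristic polynomial det(A - λI) = λ^2 + 4λ + 29 = 0.
Eigenvalues λ = -2 ± 5i (complex conjugate pair).
For λ=-2+5i: an eigenvector is (-2,-3) - i(1,2) = (-2 - i, -3 - 2i).
A real fundamental pair from Re and Im of e^((-2+5i)t)v: X_1 = e^(-2t)(cos(5t)·(-2,-3) + sin(5t)·(1,2)), X_2 = e^(-2t)(sin(5t)·(-2,-3) - cos(5t)·(1,2)).
General solution: C_1X_1 + C_2X_2.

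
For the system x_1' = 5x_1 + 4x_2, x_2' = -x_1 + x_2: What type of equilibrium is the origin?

A = [[5,4],[-1,1]]; det(A-λI) = λ^2 - 6λ + 9.
repeated λ = 3 with a single eigenvector.

unstable improper node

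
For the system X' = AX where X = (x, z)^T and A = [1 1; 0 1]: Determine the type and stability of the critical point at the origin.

A = [[1,1],[0,1]]; det(A-λI) = λ^2 - 2λ + 1.
repeated λ = 1 with a single eigenvector.

unstable improper node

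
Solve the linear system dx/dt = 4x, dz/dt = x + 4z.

x(t) = -K_2e^(4t), z(t) = -K_1e^(4t) - K_2te^(4t) - 3K_2e^(4t)

Coefficient matrix A = [[4, 0], [1, 4]].
Characteristic polynomial det(A - λI) = λ^2 - 8λ + 16 = 0.
Single eigenvalue λ = 4 with algebraic multiplicity 2.
Eigenvector v = (0,-1); generalized eigenvector w with (A-λI)w=v is (-1,-3).
General solution: e^(4t)[K_1·v + K_2·(t·v + w)].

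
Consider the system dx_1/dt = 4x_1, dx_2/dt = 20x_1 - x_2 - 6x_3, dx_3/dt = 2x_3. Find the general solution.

x_1(t) = C_1e^(4t), x_2(t) = 4C_1e^(4t) + C_2e^(-t) - 2C_3e^(2t), x_3(t) = C_3e^(2t)

Coefficient matrix A = [[4, 0, 0], [20, -1, -6], [0, 0, 2]].
det(A - λI) = 0 gives eigenvalues λ = 4, -1, 2.
For λ=4: eigenvector (1,4,0).
For λ=-1: eigenvector (0,1,0).
For λ=2: eigenvector (0,-2,1).
General solution: C_1e^(4t)(1,4,0) + C_2e^(-t)(0,1,0) + C_3e^(2t)(0,-2,1).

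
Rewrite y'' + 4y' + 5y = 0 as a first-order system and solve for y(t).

Let x_1 = y, x_2 = y'. Then x_1' = x_2 and x_2' = -5x_1 - 4x_2.
A = [[0,1],[-5,-4]]; det(A-λI) = λ^2 + 4λ + 5.
Eigenvalues λ = -2 ± i.

y(t) = c_1e^(-2t)cos(t) + c_2e^(-2t)sin(t)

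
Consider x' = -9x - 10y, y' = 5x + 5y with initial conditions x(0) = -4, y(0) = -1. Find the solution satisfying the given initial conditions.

x(t) = 38e^(-2t)sin(t) - 4e^(-2t)cos(t), y(t) = -27e^(-2t)sin(t) - e^(-2t)cos(t)

Coefficient matrix A = [[-9, -10], [5, 5]].
Characteristic polynomial det(A - λI) = λ^2 + 4λ + 5 = 0.
Eigenvalues λ = -2 ± i (complex conjugate pair).
For λ=-2+i: an eigenvector is (-3,2) - i(1,-1) = (-3 - i, 2 + i).
A real fundamental pair from Re and Im of e^((-2+i)t)v: X_1 = e^(-2t)(cos(t)·(-3,2) + sin(t)·(1,-1)), X_2 = e^(-2t)(sin(t)·(-3,2) - cos(t)·(1,-1)).
General solution: C_1X_1 + C_2X_2.
Applying x(0)=-4, y(0)=-1 gives C_1=5, C_2=-11.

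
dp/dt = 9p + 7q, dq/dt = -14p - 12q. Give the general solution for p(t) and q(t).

Coefficient matrix A = [[9, 7], [-14, -12]].
Characteristic polynomial det(A - λI) = λ^2 + 3λ - 10 = 0.
Eigenvalues λ = -5, 2.
For λ=-5: (A-λI) row 1 is [14, 7], so an eigenvector is (1, -2).
For λ=2: (A-λI) row 1 is [7, 7], so an eigenvector is (1, -1).
General solution: C_1e^(-5t)(1,-2) + C_2e^(2t)(1,-1).

p(t) = C_1e^(-5t) + C_2e^(2t), q(t) = -2C_1e^(-5t) - C_2e^(2t)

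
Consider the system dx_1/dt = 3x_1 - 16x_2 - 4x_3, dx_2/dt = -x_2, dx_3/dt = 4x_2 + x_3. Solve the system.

Coefficient matrix A = [[3, -16, -4], [0, -1, 0], [0, 4, 1]].
det(A - λI) = 0 gives eigenvalues λ = 3, -1, 1.
For λ=3: eigenvector (1,0,0).
For λ=-1: eigenvector (2,1,-2).
For λ=1: eigenvector (2,0,1).
General solution: K_1e^(3t)(1,0,0) + K_2e^(-t)(2,1,-2) + K_3e^(t)(2,0,1).

x_1(t) = K_1e^(3t) + 2K_2e^(-t) + 2K_3e^(t), x_2(t) = K_2e^(-t), x_3(t) = -2K_2e^(-t) + K_3e^(t)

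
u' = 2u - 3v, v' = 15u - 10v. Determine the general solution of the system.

u(t) = -c_1e^(-4t)cos(3t) - c_2e^(-4t)sin(3t), v(t) = -c_1e^(-4t)sin(3t) - 2c_1e^(-4t)cos(3t) - 2c_2e^(-4t)sin(3t) + c_2e^(-4t)cos(3t)

Coefficient matrix A = [[2, -3], [15, -10]].
Characteristic polynomial det(A - λI) = λ^2 + 8λ + 25 = 0.
Eigenvalues λ = -4 ± 3i (complex conjugate pair).
For λ=-4+3i: an eigenvector is (-1,-2) - i(0,-1) = (-1, -2 + i).
A real fundamental pair from Re and Im of e^((-4+3i)t)v: X_1 = e^(-4t)(cos(3t)·(-1,-2) + sin(3t)·(0,-1)), X_2 = e^(-4t)(sin(3t)·(-1,-2) - cos(3t)·(0,-1)).
General solution: c_1X_1 + c_2X_2.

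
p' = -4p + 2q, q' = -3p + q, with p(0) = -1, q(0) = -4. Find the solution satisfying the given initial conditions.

p(t) = -6e^(-t) + 5e^(-2t), q(t) = -9e^(-t) + 5e^(-2t)

Coefficient matrix A = [[-4, 2], [-3, 1]].
Characteristic polynomial det(A - λI) = λ^2 + 3λ + 2 = 0.
Eigenvalues λ = -1, -2.
For λ=-1: (A-λI) row 1 is [-3, 2], so an eigenvector is (-2, -3).
For λ=-2: (A-λI) row 1 is [-2, 2], so an eigenvector is (1, 1).
General solution: K_1e^(-t)(-2,-3) + K_2e^(-2t)(1,1).
Applying p(0)=-1, q(0)=-4 gives K_1=3, K_2=5.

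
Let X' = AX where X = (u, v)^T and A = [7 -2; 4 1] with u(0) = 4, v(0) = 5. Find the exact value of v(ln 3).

A = [[7,-2],[4,1]]; eigenvalues λ = 3, 5.
Eigenvectors: (1,2) for λ=3, (1,1) for λ=5.
From the initial condition, c_1 = 1, c_2 = 3.
v(ln 3) = (1)(3^3)(2) + (3)(3^5)(1) = 783.

783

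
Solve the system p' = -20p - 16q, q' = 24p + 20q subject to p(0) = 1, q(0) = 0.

Coefficient matrix A = [[-20, -16], [24, 20]].
Characteristic polynomial det(A - λI) = λ^2 - 16 = 0.
Eigenvalues λ = -4, 4.
For λ=-4: (A-λI) row 1 is [-16, -16], so an eigenvector is (-1, 1).
For λ=4: (A-λI) row 1 is [-24, -16], so an eigenvector is (2, -3).
General solution: C_1e^(-4t)(-1,1) + C_2e^(4t)(2,-3).
Applying p(0)=1, q(0)=0 gives C_1=-3, C_2=-1.

p(t) = -2e^(4t) + 3e^(-4t), q(t) = 3e^(4t) - 3e^(-4t)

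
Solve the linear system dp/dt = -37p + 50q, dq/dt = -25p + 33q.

Coefficient matrix A = [[-37, 50], [-25, 33]].
Characteristic polynomial det(A - λI) = λ^2 + 4λ + 29 = 0.
Eigenvalues λ = -2 ± 5i (complex conjugate pair).
For λ=-2+5i: an eigenvector is (3,2) - i(-1,-1) = (3 + i, 2 + i).
A real fundamental pair from Re and Im of e^((-2+5i)t)v: X_1 = e^(-2t)(cos(5t)·(3,2) + sin(5t)·(-1,-1)), X_2 = e^(-2t)(sin(5t)·(3,2) - cos(5t)·(-1,-1)).
General solution: K_1X_1 + K_2X_2.

p(t) = -K_1e^(-2t)sin(5t) + 3K_1e^(-2t)cos(5t) + 3K_2e^(-2t)sin(5t) + K_2e^(-2t)cos(5t), q(t) = -K_1e^(-2t)sin(5t) + 2K_1e^(-2t)cos(5t) + 2K_2e^(-2t)sin(5t) + K_2e^(-2t)cos(5t)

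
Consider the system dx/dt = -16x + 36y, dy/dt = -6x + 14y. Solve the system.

x(t) = -3K_1e^(-4t) - 2K_2e^(2t), y(t) = -K_1e^(-4t) - K_2e^(2t)

Coefficient matrix A = [[-16, 36], [-6, 14]].
Characteristic polynomial det(A - λI) = λ^2 + 2λ - 8 = 0.
Eigenvalues λ = -4, 2.
For λ=-4: (A-λI) row 1 is [-12, 36], so an eigenvector is (-3, -1).
For λ=2: (A-λI) row 1 is [-18, 36], so an eigenvector is (-2, -1).
General solution: K_1e^(-4t)(-3,-1) + K_2e^(2t)(-2,-1).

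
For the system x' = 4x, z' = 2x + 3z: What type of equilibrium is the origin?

unstable node

A = [[4,0],[2,3]]; det(A-λI) = λ^2 - 7λ + 12.
λ = 4, 3: both positive.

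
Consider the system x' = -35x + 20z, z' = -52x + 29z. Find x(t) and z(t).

x(t) = -2C_1e^(-3t)sin(4t) - C_1e^(-3t)cos(4t) - C_2e^(-3t)sin(4t) + 2C_2e^(-3t)cos(4t), z(t) = -3C_1e^(-3t)sin(4t) - 2C_1e^(-3t)cos(4t) - 2C_2e^(-3t)sin(4t) + 3C_2e^(-3t)cos(4t)

Coefficient matrix A = [[-35, 20], [-52, 29]].
Characteristic polynomial det(A - λI) = λ^2 + 6λ + 25 = 0.
Eigenvalues λ = -3 ± 4i (complex conjugate pair).
For λ=-3+4i: an eigenvector is (-1,-2) - i(-2,-3) = (-1 + 2i, -2 + 3i).
A real fundamental pair from Re and Im of e^((-3+4i)t)v: X_1 = e^(-3t)(cos(4t)·(-1,-2) + sin(4t)·(-2,-3)), X_2 = e^(-3t)(sin(4t)·(-1,-2) - cos(4t)·(-2,-3)).
General solution: C_1X_1 + C_2X_2.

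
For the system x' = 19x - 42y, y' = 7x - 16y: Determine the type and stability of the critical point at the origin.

saddle

A = [[19,-42],[7,-16]]; det(A-λI) = λ^2 - 3λ - 10.
λ = 5, -2: opposite signs.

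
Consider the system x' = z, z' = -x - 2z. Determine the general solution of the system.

x(t) = -K_1e^(-t) - K_2te^(-t) - K_2e^(-t), z(t) = K_1e^(-t) + K_2te^(-t)

Coefficient matrix A = [[0, 1], [-1, -2]].
Characteristic polynomial det(A - λI) = λ^2 + 2λ + 1 = 0.
Single eigenvalue λ = -1 with algebraic multiplicity 2.
Eigenvector v = (-1,1); generalized eigenvector w with (A-λI)w=v is (-1,0).
General solution: e^(-t)[K_1·v + K_2·(t·v + w)].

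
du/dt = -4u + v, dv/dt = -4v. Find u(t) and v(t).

u(t) = c_1e^(-4t) + c_2te^(-4t) - 3c_2e^(-4t), v(t) = c_2e^(-4t)

Coefficient matrix A = [[-4, 1], [0, -4]].
Characteristic polynomial det(A - λI) = λ^2 + 8λ + 16 = 0.
Single eigenvalue λ = -4 with algebraic multiplicity 2.
Eigenvector v = (1,0); generalized eigenvector w with (A-λI)w=v is (-3,1).
General solution: e^(-4t)[c_1·v + c_2·(t·v + w)].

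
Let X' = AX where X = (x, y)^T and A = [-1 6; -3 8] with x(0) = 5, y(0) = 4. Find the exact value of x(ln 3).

A = [[-1,6],[-3,8]]; eigenvalues λ = 5, 2.
Eigenvectors: (-1,-1) for λ=5, (2,1) for λ=2.
From the initial condition, c_1 = -3, c_2 = 1.
x(ln 3) = (-3)(3^5)(-1) + (1)(3^2)(2) = 747.

747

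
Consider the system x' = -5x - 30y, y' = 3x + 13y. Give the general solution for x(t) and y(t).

x(t) = -C_1e^(4t)sin(3t) - 3C_1e^(4t)cos(3t) - 3C_2e^(4t)sin(3t) + C_2e^(4t)cos(3t), y(t) = C_1e^(4t)cos(3t) + C_2e^(4t)sin(3t)

Coefficient matrix A = [[-5, -30], [3, 13]].
Characteristic polynomial det(A - λI) = λ^2 - 8λ + 25 = 0.
Eigenvalues λ = 4 ± 3i (complex conjugate pair).
For λ=4+3i: an eigenvector is (-3,1) - i(-1,0) = (-3 + i, 1).
A real fundamental pair from Re and Im of e^((4+3i)t)v: X_1 = e^(4t)(cos(3t)·(-3,1) + sin(3t)·(-1,0)), X_2 = e^(4t)(sin(3t)·(-3,1) - cos(3t)·(-1,0)).
General solution: C_1X_1 + C_2X_2.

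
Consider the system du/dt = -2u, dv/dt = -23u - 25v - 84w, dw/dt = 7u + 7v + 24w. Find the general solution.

Coefficient matrix A = [[-2, 0, 0], [-23, -25, -84], [7, 7, 24]].
det(A - λI) = 0 gives eigenvalues λ = -2, 3, -4.
For λ=-2: eigenvector (1,-1,0).
For λ=3: eigenvector (0,3,-1).
For λ=-4: eigenvector (0,4,-1).
General solution: c_1e^(-2t)(1,-1,0) + c_2e^(3t)(0,3,-1) + c_3e^(-4t)(0,4,-1).

u(t) = c_1e^(-2t), v(t) = -c_1e^(-2t) + 3c_2e^(3t) + 4c_3e^(-4t), w(t) = -c_2e^(3t) - c_3e^(-4t)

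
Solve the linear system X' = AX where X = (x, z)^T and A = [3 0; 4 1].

x(t) = c_2e^(3t), z(t) = -c_1e^(t) + 2c_2e^(3t)

Coefficient matrix A = [[3, 0], [4, 1]].
Characteristic polynomial det(A - λI) = λ^2 - 4λ + 3 = 0.
Eigenvalues λ = 1, 3.
For λ=1: (A-λI) row 1 is [2, 0], so an eigenvector is (0, -1).
For λ=3: (A-λI) row 2 is [4, -2], so an eigenvector is (1, 2).
General solution: c_1e^(t)(0,-1) + c_2e^(3t)(1,2).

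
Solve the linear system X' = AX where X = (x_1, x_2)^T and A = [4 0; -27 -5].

x_1(t) = -K_1e^(4t), x_2(t) = 3K_1e^(4t) + K_2e^(-5t)

Coefficient matrix A = [[4, 0], [-27, -5]].
Characteristic polynomial det(A - λI) = λ^2 + λ - 20 = 0.
Eigenvalues λ = 4, -5.
For λ=4: (A-λI) row 2 is [-27, -9], so an eigenvector is (-1, 3).
For λ=-5: (A-λI) row 1 is [9, 0], so an eigenvector is (0, 1).
General solution: K_1e^(4t)(-1,3) + K_2e^(-5t)(0,1).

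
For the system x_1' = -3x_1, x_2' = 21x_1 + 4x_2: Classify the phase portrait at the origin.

saddle

A = [[-3,0],[21,4]]; det(A-λI) = λ^2 - λ - 12.
λ = 4, -3: opposite signs.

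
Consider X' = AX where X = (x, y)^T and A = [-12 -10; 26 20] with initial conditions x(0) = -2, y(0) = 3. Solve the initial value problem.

Coefficient matrix A = [[-12, -10], [26, 20]].
Characteristic polynomial det(A - λI) = λ^2 - 8λ + 20 = 0.
Eigenvalues λ = 4 ± 2i (complex conjugate pair).
For λ=4+2i: an eigenvector is (2,-3) - i(-1,2) = (2 + i, -3 - 2i).
A real fundamental pair from Re and Im of e^((4+2i)t)v: X_1 = e^(4t)(cos(2t)·(2,-3) + sin(2t)·(-1,2)), X_2 = e^(4t)(sin(2t)·(2,-3) - cos(2t)·(-1,2)).
General solution: c_1X_1 + c_2X_2.
Applying x(0)=-2, y(0)=3 gives c_1=-1, c_2=0.

x(t) = e^(4t)sin(2t) - 2e^(4t)cos(2t), y(t) = -2e^(4t)sin(2t) + 3e^(4t)cos(2t)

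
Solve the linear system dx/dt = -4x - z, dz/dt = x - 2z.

x(t) = K_1e^(-3t) + K_2te^(-3t) + K_2e^(-3t), z(t) = -K_1e^(-3t) - K_2te^(-3t) - 2K_2e^(-3t)

Coefficient matrix A = [[-4, -1], [1, -2]].
Characteristic polynomial det(A - λI) = λ^2 + 6λ + 9 = 0.
Single eigenvalue λ = -3 with algebraic multiplicity 2.
Eigenvector v = (1,-1); generalized eigenvector w with (A-λI)w=v is (1,-2).
General solution: e^(-3t)[K_1·v + K_2·(t·v + w)].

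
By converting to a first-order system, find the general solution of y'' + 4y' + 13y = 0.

y(t) = K_1e^(-2t)cos(3t) + K_2e^(-2t)sin(3t)

Let x_1 = y, x_2 = y'. Then x_1' = x_2 and x_2' = -13x_1 - 4x_2.
A = [[0,1],[-13,-4]]; det(A-λI) = λ^2 + 4λ + 13.
Eigenvalues λ = -2 ± 3i.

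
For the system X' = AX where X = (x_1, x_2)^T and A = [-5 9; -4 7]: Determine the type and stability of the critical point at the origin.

unstable improper node

A = [[-5,9],[-4,7]]; det(A-λI) = λ^2 - 2λ + 1.
repeated λ = 1 with a single eigenvector.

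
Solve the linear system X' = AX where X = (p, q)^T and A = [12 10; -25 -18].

p(t) = -C_1e^(-3t)sin(5t) + C_1e^(-3t)cos(5t) + C_2e^(-3t)sin(5t) + C_2e^(-3t)cos(5t), q(t) = C_1e^(-3t)sin(5t) - 2C_1e^(-3t)cos(5t) - 2C_2e^(-3t)sin(5t) - C_2e^(-3t)cos(5t)

Coefficient matrix A = [[12, 10], [-25, -18]].
Characteristic polynomial det(A - λI) = λ^2 + 6λ + 34 = 0.
Eigenvalues λ = -3 ± 5i (complex conjugate pair).
For λ=-3+5i: an eigenvector is (1,-2) - i(-1,1) = (1 + i, -2 - i).
A real fundamental pair from Re and Im of e^((-3+5i)t)v: X_1 = e^(-3t)(cos(5t)·(1,-2) + sin(5t)·(-1,1)), X_2 = e^(-3t)(sin(5t)·(1,-2) - cos(5t)·(-1,1)).
General solution: C_1X_1 + C_2X_2.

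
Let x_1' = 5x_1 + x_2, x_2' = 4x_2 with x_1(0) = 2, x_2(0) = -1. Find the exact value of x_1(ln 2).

48

A = [[5,1],[0,4]]; eigenvalues λ = 5, 4.
Eigenvectors: (1,0) for λ=5, (-1,1) for λ=4.
From the initial condition, c_1 = 1, c_2 = -1.
x_1(ln 2) = (1)(2^5)(1) + (-1)(2^4)(-1) = 48.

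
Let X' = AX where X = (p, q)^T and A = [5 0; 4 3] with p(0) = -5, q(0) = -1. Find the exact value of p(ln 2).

-160

A = [[5,0],[4,3]]; eigenvalues λ = 5, 3.
Eigenvectors: (-1,-2) for λ=5, (0,1) for λ=3.
From the initial condition, c_1 = 5, c_2 = 9.
p(ln 2) = (5)(2^5)(-1) + (9)(2^3)(0) = -160.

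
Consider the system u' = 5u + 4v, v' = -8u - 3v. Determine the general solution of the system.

Coefficient matrix A = [[5, 4], [-8, -3]].
Characteristic polynomial det(A - λI) = λ^2 - 2λ + 17 = 0.
Eigenvalues λ = 1 ± 4i (complex conjugate pair).
For λ=1+4i: an eigenvector is (0,-1) - i(-1,1) = (0 + i, -1 - i).
A real fundamental pair from Re and Im of e^((1+4i)t)v: X_1 = e^(t)(cos(4t)·(0,-1) + sin(4t)·(-1,1)), X_2 = e^(t)(sin(4t)·(0,-1) - cos(4t)·(-1,1)).
General solution: c_1X_1 + c_2X_2.

u(t) = -c_1e^(t)sin(4t) + c_2e^(t)cos(4t), v(t) = c_1e^(t)sin(4t) - c_1e^(t)cos(4t) - c_2e^(t)sin(4t) - c_2e^(t)cos(4t)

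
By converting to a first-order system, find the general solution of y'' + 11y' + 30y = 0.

Let x_1 = y, x_2 = y'. Then x_1' = x_2 and x_2' = -30x_1 - 11x_2.
A = [[0,1],[-30,-11]]; det(A-λI) = λ^2 + 11λ + 30.
Eigenvalues λ = -5, -6 with eigenvectors (1,-5), (1,-6).

y(t) = K_1e^(-5t) + K_2e^(-6t)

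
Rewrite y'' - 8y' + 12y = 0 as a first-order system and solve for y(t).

Let x_1 = y, x_2 = y'. Then x_1' = x_2 and x_2' = -12x_1 + 8x_2.
A = [[0,1],[-12,8]]; det(A-λI) = λ^2 - 8λ + 12.
Eigenvalues λ = 2, 6 with eigenvectors (1,2), (1,6).

y(t) = C_1e^(2t) + C_2e^(6t)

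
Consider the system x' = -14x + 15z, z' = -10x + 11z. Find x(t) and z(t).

Coefficient matrix A = [[-14, 15], [-10, 11]].
Characteristic polynomial det(A - λI) = λ^2 + 3λ - 4 = 0.
Eigenvalues λ = 1, -4.
For λ=1: (A-λI) row 1 is [-15, 15], so an eigenvector is (-1, -1).
For λ=-4: (A-λI) row 1 is [-10, 15], so an eigenvector is (3, 2).
General solution: C_1e^(t)(-1,-1) + C_2e^(-4t)(3,2).

x(t) = -C_1e^(t) + 3C_2e^(-4t), z(t) = -C_1e^(t) + 2C_2e^(-4t)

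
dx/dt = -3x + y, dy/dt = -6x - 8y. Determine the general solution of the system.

Coefficient matrix A = [[-3, 1], [-6, -8]].
Characteristic polynomial det(A - λI) = λ^2 + 11λ + 30 = 0.
Eigenvalues λ = -5, -6.
For λ=-5: (A-λI) row 1 is [2, 1], so an eigenvector is (-1, 2).
For λ=-6: (A-λI) row 1 is [3, 1], so an eigenvector is (1, -3).
General solution: c_1e^(-5t)(-1,2) + c_2e^(-6t)(1,-3).

x(t) = -c_1e^(-5t) + c_2e^(-6t), y(t) = 2c_1e^(-5t) - 3c_2e^(-6t)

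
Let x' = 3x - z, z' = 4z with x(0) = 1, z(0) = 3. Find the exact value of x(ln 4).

-512

A = [[3,-1],[0,4]]; eigenvalues λ = 4, 3.
Eigenvectors: (1,-1) for λ=4, (-1,0) for λ=3.
From the initial condition, c_1 = -3, c_2 = -4.
x(ln 4) = (-3)(4^4)(1) + (-4)(4^3)(-1) = -512.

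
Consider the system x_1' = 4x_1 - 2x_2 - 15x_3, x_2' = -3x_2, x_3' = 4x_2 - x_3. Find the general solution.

Coefficient matrix A = [[4, -2, -15], [0, -3, 0], [0, 4, -1]].
det(A - λI) = 0 gives eigenvalues λ = -3, 4, -1.
For λ=-3: eigenvector (-4,1,-2).
For λ=4: eigenvector (1,0,0).
For λ=-1: eigenvector (3,0,1).
General solution: C_1e^(-3t)(-4,1,-2) + C_2e^(4t)(1,0,0) + C_3e^(-t)(3,0,1).

x_1(t) = -4C_1e^(-3t) + C_2e^(4t) + 3C_3e^(-t), x_2(t) = C_1e^(-3t), x_3(t) = -2C_1e^(-3t) + C_3e^(-t)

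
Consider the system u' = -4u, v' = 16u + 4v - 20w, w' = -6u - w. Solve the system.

u(t) = K_1e^(-4t), v(t) = 3K_1e^(-4t) + K_2e^(4t) + 4K_3e^(-t), w(t) = 2K_1e^(-4t) + K_3e^(-t)

Coefficient matrix A = [[-4, 0, 0], [16, 4, -20], [-6, 0, -1]].
det(A - λI) = 0 gives eigenvalues λ = -4, 4, -1.
For λ=-4: eigenvector (1,3,2).
For λ=4: eigenvector (0,1,0).
For λ=-1: eigenvector (0,4,1).
General solution: K_1e^(-4t)(1,3,2) + K_2e^(4t)(0,1,0) + K_3e^(-t)(0,4,1).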